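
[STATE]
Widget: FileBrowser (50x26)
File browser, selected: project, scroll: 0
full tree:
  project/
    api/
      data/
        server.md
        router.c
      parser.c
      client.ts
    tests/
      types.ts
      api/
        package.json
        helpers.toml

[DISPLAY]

> [-] project/                                    
    [+] api/                                      
    [+] tests/                                    
                                                  
                                                  
                                                  
                                                  
                                                  
                                                  
                                                  
                                                  
                                                  
                                                  
                                                  
                                                  
                                                  
                                                  
                                                  
                                                  
                                                  
                                                  
                                                  
                                                  
                                                  
                                                  
                                                  


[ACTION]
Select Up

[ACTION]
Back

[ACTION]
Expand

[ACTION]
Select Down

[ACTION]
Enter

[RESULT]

  [-] project/                                    
  > [-] api/                                      
      [+] data/                                   
      parser.c                                    
      client.ts                                   
    [+] tests/                                    
                                                  
                                                  
                                                  
                                                  
                                                  
                                                  
                                                  
                                                  
                                                  
                                                  
                                                  
                                                  
                                                  
                                                  
                                                  
                                                  
                                                  
                                                  
                                                  
                                                  


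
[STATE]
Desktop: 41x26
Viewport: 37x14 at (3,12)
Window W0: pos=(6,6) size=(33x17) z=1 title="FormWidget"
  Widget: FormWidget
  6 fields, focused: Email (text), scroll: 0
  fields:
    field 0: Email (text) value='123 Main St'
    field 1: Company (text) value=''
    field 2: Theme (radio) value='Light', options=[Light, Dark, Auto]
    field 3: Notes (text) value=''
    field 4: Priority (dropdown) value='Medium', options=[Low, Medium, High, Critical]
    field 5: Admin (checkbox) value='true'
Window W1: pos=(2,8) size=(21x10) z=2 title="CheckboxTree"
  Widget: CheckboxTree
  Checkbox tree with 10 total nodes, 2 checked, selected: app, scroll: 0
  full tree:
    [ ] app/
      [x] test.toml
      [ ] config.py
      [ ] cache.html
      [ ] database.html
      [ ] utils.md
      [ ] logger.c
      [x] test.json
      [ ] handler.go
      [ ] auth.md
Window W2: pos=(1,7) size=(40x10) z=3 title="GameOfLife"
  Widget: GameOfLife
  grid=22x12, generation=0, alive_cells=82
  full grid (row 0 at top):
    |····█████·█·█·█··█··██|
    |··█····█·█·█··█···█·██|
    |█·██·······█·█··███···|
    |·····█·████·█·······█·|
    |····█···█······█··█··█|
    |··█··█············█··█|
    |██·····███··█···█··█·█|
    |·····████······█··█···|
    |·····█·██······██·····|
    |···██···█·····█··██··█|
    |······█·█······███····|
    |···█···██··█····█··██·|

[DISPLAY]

···█···█······█··█··█                
·█··█············█··█                
█·····███··█···█··█·█                
····████······█··█···                
━━━━━━━━━━━━━━━━━━━━━━━━━━━━━━━━━━━━━
━━━━━━━━━━━━━━━━━━━┛               ┃ 
   ┃                               ┃ 
   ┃                               ┃ 
   ┃                               ┃ 
   ┃                               ┃ 
   ┗━━━━━━━━━━━━━━━━━━━━━━━━━━━━━━━┛ 
                                     
                                     
                                     


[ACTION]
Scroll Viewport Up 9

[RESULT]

                                     
                                     
                                     
   ┏━━━━━━━━━━━━━━━━━━━━━━━━━━━━━━━┓ 
━━━━━━━━━━━━━━━━━━━━━━━━━━━━━━━━━━━━━
GameOfLife                           
─────────────────────────────────────
en: 0                                
····█·████·█·······█·                
···█···█······█··█··█                
·█··█············█··█                
█·····███··█···█··█·█                
····████······█··█···                
━━━━━━━━━━━━━━━━━━━━━━━━━━━━━━━━━━━━━


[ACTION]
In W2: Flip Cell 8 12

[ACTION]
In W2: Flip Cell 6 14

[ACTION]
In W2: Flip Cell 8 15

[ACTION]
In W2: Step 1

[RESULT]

                                     
                                     
                                     
   ┏━━━━━━━━━━━━━━━━━━━━━━━━━━━━━━━┓ 
━━━━━━━━━━━━━━━━━━━━━━━━━━━━━━━━━━━━━
GameOfLife                           
─────────────────────────────────────
en: 1                                
··██··██████···█·██··                
···█████··········███                
█·····█·█·····█·███·█                
█···█···█·····█·████·                
····█·······█·███····                
━━━━━━━━━━━━━━━━━━━━━━━━━━━━━━━━━━━━━


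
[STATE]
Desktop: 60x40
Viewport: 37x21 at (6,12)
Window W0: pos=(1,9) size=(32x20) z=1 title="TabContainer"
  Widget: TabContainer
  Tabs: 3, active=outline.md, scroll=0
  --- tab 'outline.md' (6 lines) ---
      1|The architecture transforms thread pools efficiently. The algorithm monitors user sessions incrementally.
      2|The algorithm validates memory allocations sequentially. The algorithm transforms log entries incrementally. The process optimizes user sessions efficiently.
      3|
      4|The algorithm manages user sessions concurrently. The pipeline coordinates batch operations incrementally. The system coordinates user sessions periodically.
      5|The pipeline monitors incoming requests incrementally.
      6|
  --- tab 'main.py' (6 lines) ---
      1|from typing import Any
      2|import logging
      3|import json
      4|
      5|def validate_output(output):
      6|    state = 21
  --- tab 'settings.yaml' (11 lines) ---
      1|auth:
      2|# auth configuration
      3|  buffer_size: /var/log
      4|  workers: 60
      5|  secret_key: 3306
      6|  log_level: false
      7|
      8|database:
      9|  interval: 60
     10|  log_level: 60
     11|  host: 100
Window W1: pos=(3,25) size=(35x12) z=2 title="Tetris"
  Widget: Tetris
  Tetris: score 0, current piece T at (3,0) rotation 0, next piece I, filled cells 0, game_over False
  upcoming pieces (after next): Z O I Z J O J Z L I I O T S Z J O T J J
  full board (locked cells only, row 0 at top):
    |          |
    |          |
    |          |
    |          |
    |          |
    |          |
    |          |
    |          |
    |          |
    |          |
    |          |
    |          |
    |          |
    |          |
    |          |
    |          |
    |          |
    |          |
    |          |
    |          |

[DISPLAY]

line.md]│ main.py │ settin┃          
──────────────────────────┃          
architecture transforms th┃          
algorithm validates memory┃          
                          ┃          
algorithm manages user ses┃          
pipeline monitors incoming┃          
                          ┃          
                          ┃          
                          ┃          
                          ┃          
                          ┃          
                          ┃          
━━━━━━━━━━━━━━━━━━━━━━━━━━━━━━━┓     
etris                          ┃     
───────────────────────────────┨     
        │Next:                 ┃     
        │████                  ┃     
        │                      ┃     
        │                      ┃     
        │                      ┃     


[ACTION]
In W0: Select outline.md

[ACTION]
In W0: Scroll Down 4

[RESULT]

line.md]│ main.py │ settin┃          
──────────────────────────┃          
pipeline monitors incoming┃          
                          ┃          
                          ┃          
                          ┃          
                          ┃          
                          ┃          
                          ┃          
                          ┃          
                          ┃          
                          ┃          
                          ┃          
━━━━━━━━━━━━━━━━━━━━━━━━━━━━━━━┓     
etris                          ┃     
───────────────────────────────┨     
        │Next:                 ┃     
        │████                  ┃     
        │                      ┃     
        │                      ┃     
        │                      ┃     


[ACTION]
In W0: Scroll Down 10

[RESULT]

line.md]│ main.py │ settin┃          
──────────────────────────┃          
                          ┃          
                          ┃          
                          ┃          
                          ┃          
                          ┃          
                          ┃          
                          ┃          
                          ┃          
                          ┃          
                          ┃          
                          ┃          
━━━━━━━━━━━━━━━━━━━━━━━━━━━━━━━┓     
etris                          ┃     
───────────────────────────────┨     
        │Next:                 ┃     
        │████                  ┃     
        │                      ┃     
        │                      ┃     
        │                      ┃     


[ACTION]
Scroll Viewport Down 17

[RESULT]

                          ┃          
                          ┃          
                          ┃          
                          ┃          
                          ┃          
                          ┃          
━━━━━━━━━━━━━━━━━━━━━━━━━━━━━━━┓     
etris                          ┃     
───────────────────────────────┨     
        │Next:                 ┃     
        │████                  ┃     
        │                      ┃     
        │                      ┃     
        │                      ┃     
        │                      ┃     
        │Score:                ┃     
        │0                     ┃     
━━━━━━━━━━━━━━━━━━━━━━━━━━━━━━━┛     
                                     
                                     
                                     


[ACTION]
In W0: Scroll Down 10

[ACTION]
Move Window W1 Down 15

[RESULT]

                          ┃          
                          ┃          
                          ┃          
                          ┃          
                          ┃          
                          ┃          
                          ┃          
                          ┃          
                          ┃          
━━━━━━━━━━━━━━━━━━━━━━━━━━━━━━━┓     
etris                          ┃     
───────────────────────────────┨     
        │Next:                 ┃     
        │████                  ┃     
        │                      ┃     
        │                      ┃     
        │                      ┃     
        │                      ┃     
        │Score:                ┃     
        │0                     ┃     
━━━━━━━━━━━━━━━━━━━━━━━━━━━━━━━┛     


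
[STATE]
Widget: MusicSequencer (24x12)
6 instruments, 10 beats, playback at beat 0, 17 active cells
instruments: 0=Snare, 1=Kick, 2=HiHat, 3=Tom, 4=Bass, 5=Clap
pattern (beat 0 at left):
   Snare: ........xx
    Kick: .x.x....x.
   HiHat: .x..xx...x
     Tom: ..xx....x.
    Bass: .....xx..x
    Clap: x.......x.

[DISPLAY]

      ▼123456789        
 Snare········██        
  Kick·█·█····█·        
 HiHat·█··██···█        
   Tom··██····█·        
  Bass·····██··█        
  Clap█·······█·        
                        
                        
                        
                        
                        


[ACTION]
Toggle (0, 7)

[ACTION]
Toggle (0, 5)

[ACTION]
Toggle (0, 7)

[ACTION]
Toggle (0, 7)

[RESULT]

      ▼123456789        
 Snare·····█·███        
  Kick·█·█····█·        
 HiHat·█··██···█        
   Tom··██····█·        
  Bass·····██··█        
  Clap█·······█·        
                        
                        
                        
                        
                        


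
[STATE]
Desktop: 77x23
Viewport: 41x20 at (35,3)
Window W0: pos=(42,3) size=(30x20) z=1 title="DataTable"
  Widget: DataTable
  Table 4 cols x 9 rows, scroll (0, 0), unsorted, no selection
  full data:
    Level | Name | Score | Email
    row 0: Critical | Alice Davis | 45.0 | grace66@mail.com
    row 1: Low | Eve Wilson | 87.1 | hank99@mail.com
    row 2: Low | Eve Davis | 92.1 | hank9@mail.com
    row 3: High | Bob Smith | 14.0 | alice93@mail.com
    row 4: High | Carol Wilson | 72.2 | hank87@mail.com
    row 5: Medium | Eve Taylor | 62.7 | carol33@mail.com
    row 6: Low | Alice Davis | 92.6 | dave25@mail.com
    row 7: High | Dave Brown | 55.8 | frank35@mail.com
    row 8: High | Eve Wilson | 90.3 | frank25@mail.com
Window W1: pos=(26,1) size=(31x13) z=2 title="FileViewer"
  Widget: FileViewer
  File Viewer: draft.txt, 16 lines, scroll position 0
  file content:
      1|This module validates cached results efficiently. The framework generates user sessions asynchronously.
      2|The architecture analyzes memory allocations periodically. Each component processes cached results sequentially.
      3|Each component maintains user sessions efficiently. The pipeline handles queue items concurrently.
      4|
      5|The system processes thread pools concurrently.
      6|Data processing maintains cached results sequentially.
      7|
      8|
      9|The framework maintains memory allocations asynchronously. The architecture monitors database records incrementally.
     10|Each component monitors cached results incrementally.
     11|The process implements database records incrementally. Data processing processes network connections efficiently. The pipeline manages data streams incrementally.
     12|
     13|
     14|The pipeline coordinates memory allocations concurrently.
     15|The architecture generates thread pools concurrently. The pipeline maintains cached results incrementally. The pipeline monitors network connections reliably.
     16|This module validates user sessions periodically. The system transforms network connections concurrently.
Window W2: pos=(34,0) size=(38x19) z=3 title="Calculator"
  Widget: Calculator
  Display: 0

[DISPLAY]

                                   0┃    
┌───┬───┬───┬───┐                   ┃    
│ 7 │ 8 │ 9 │ ÷ │                   ┃    
├───┼───┼───┼───┤                   ┃    
│ 4 │ 5 │ 6 │ × │                   ┃    
├───┼───┼───┼───┤                   ┃    
│ 1 │ 2 │ 3 │ - │                   ┃    
├───┼───┼───┼───┤                   ┃    
│ 0 │ . │ = │ + │                   ┃    
├───┼───┼───┼───┤                   ┃    
│ C │ MC│ MR│ M+│                   ┃    
└───┴───┴───┴───┘                   ┃    
                                    ┃    
                                    ┃    
                                    ┃    
━━━━━━━━━━━━━━━━━━━━━━━━━━━━━━━━━━━━┛    
       ┃                            ┃    
       ┃                            ┃    
       ┃                            ┃    
       ┗━━━━━━━━━━━━━━━━━━━━━━━━━━━━┛    


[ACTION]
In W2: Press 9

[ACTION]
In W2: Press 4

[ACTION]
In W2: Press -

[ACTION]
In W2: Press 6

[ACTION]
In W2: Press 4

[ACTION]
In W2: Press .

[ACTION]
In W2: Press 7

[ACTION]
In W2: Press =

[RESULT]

                                29.3┃    
┌───┬───┬───┬───┐                   ┃    
│ 7 │ 8 │ 9 │ ÷ │                   ┃    
├───┼───┼───┼───┤                   ┃    
│ 4 │ 5 │ 6 │ × │                   ┃    
├───┼───┼───┼───┤                   ┃    
│ 1 │ 2 │ 3 │ - │                   ┃    
├───┼───┼───┼───┤                   ┃    
│ 0 │ . │ = │ + │                   ┃    
├───┼───┼───┼───┤                   ┃    
│ C │ MC│ MR│ M+│                   ┃    
└───┴───┴───┴───┘                   ┃    
                                    ┃    
                                    ┃    
                                    ┃    
━━━━━━━━━━━━━━━━━━━━━━━━━━━━━━━━━━━━┛    
       ┃                            ┃    
       ┃                            ┃    
       ┃                            ┃    
       ┗━━━━━━━━━━━━━━━━━━━━━━━━━━━━┛    


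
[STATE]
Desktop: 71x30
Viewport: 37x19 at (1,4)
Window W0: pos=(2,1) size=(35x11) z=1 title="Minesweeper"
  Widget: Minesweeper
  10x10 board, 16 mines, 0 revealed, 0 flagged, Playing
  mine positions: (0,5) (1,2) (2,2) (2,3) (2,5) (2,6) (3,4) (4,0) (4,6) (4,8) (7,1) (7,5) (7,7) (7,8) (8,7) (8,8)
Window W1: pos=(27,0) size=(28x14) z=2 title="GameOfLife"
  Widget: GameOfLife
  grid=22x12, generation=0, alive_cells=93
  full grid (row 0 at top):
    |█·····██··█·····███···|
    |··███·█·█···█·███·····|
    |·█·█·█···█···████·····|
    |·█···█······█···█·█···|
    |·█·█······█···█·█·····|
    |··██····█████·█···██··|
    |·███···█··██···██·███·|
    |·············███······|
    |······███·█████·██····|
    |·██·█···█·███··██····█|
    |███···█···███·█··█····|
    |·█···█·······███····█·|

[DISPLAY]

 ┃■■■■■■■■■■              ┃··███·█·█·
 ┃■■■■■■■■■■              ┃·█·█·█···█
 ┃■■■■■■■■■■              ┃·█···█····
 ┃■■■■■■■■■■              ┃·█·█······
 ┃■■■■■■■■■■              ┃··██····██
 ┃■■■■■■■■■■              ┃·███···█··
 ┃■■■■■■■■■■              ┃··········
 ┗━━━━━━━━━━━━━━━━━━━━━━━━┃······███·
                          ┃·██·█···█·
                          ┗━━━━━━━━━━
                                     
                                     
                                     
                                     
                                     
                                     
                                     
                                     
                                     


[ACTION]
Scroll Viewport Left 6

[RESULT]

  ┃■■■■■■■■■■              ┃··███·█·█
  ┃■■■■■■■■■■              ┃·█·█·█···
  ┃■■■■■■■■■■              ┃·█···█···
  ┃■■■■■■■■■■              ┃·█·█·····
  ┃■■■■■■■■■■              ┃··██····█
  ┃■■■■■■■■■■              ┃·███···█·
  ┃■■■■■■■■■■              ┃·········
  ┗━━━━━━━━━━━━━━━━━━━━━━━━┃······███
                           ┃·██·█···█
                           ┗━━━━━━━━━
                                     
                                     
                                     
                                     
                                     
                                     
                                     
                                     
                                     


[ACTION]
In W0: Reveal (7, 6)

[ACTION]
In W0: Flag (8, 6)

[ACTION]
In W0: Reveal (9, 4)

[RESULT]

  ┃■■■■■■■■■■              ┃··███·█·█
  ┃■■■■■■■■■■              ┃·█·█·█···
  ┃■■■■■■■■■■              ┃·█···█···
  ┃■223■■■■■■              ┃·█·█·····
  ┃■1 112■■■■              ┃··██····█
  ┃■1   1■■■■              ┃·███···█·
  ┃■11 11■■■■              ┃·········
  ┗━━━━━━━━━━━━━━━━━━━━━━━━┃······███
                           ┃·██·█···█
                           ┗━━━━━━━━━
                                     
                                     
                                     
                                     
                                     
                                     
                                     
                                     
                                     


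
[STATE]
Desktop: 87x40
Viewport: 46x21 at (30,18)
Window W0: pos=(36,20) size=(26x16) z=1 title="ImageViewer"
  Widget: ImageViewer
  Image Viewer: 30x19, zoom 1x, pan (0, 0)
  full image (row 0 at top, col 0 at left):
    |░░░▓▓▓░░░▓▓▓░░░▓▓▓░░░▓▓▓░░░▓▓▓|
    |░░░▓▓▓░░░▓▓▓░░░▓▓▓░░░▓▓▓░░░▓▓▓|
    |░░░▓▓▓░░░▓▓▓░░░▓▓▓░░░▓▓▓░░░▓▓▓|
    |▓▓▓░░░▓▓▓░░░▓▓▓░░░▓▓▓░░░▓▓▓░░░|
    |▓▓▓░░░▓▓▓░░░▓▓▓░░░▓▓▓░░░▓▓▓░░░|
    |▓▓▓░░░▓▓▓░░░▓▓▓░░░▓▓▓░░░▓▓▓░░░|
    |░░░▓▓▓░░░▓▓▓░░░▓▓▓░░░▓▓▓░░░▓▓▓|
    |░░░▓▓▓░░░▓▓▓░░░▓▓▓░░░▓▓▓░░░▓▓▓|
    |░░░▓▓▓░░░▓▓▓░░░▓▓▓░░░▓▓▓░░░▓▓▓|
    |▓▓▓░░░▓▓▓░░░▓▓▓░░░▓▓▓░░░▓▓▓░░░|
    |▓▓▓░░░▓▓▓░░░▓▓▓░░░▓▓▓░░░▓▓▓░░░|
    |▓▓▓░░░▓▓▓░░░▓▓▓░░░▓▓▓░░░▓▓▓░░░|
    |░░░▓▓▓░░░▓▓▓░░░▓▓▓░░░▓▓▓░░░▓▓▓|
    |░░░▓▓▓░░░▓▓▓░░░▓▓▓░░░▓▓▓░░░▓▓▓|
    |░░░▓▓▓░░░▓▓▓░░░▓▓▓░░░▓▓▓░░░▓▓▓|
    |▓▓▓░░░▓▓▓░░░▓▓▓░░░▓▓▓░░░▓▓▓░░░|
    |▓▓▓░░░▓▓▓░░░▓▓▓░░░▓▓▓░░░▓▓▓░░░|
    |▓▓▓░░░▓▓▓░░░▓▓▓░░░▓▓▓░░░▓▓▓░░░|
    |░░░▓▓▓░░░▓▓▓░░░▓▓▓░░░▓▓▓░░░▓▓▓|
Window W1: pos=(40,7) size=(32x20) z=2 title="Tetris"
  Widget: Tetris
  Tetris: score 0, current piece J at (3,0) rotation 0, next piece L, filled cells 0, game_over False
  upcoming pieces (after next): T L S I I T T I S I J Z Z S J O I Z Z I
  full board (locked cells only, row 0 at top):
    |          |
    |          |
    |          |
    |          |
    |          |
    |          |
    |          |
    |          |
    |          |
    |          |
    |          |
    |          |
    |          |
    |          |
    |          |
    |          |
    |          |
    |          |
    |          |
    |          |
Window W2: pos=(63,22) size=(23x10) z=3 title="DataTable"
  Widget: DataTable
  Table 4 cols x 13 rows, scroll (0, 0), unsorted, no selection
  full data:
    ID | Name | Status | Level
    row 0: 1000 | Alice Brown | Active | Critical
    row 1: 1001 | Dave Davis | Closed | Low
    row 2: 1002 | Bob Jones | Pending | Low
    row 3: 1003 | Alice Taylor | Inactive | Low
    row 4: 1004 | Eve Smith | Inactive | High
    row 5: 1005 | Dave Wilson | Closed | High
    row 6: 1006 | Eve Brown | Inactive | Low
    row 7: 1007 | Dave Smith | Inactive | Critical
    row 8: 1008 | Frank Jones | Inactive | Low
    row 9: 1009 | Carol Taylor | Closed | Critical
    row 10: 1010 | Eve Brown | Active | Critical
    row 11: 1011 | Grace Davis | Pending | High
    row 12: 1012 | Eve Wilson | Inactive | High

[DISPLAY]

          ┃          │                   ┃    
          ┃          │                   ┃    
      ┏━━━┃          │                   ┃    
      ┃ Im┃          │                   ┃    
      ┠───┃          │           ┏━━━━━━━━━━━━
      ┃░░░┃          │           ┃ DataTable  
      ┃░░░┃          │           ┠────────────
      ┃░░░┃          │           ┃ID  │Name   
      ┃▓▓▓┗━━━━━━━━━━━━━━━━━━━━━━┃────┼───────
      ┃▓▓▓░░░▓▓▓░░░▓▓▓░░░▓▓▓░░░┃ ┃1000│Alice B
      ┃▓▓▓░░░▓▓▓░░░▓▓▓░░░▓▓▓░░░┃ ┃1001│Dave Da
      ┃░░░▓▓▓░░░▓▓▓░░░▓▓▓░░░▓▓▓┃ ┃1002│Bob Jon
      ┃░░░▓▓▓░░░▓▓▓░░░▓▓▓░░░▓▓▓┃ ┃1003│Alice T
      ┃░░░▓▓▓░░░▓▓▓░░░▓▓▓░░░▓▓▓┃ ┗━━━━━━━━━━━━
      ┃▓▓▓░░░▓▓▓░░░▓▓▓░░░▓▓▓░░░┃              
      ┃▓▓▓░░░▓▓▓░░░▓▓▓░░░▓▓▓░░░┃              
      ┃▓▓▓░░░▓▓▓░░░▓▓▓░░░▓▓▓░░░┃              
      ┗━━━━━━━━━━━━━━━━━━━━━━━━┛              
                                              
                                              
                                              


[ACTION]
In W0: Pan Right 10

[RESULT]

          ┃          │                   ┃    
          ┃          │                   ┃    
      ┏━━━┃          │                   ┃    
      ┃ Im┃          │                   ┃    
      ┠───┃          │           ┏━━━━━━━━━━━━
      ┃▓▓░┃          │           ┃ DataTable  
      ┃▓▓░┃          │           ┠────────────
      ┃▓▓░┃          │           ┃ID  │Name   
      ┃░░▓┗━━━━━━━━━━━━━━━━━━━━━━┃────┼───────
      ┃░░▓▓▓░░░▓▓▓░░░▓▓▓░░░    ┃ ┃1000│Alice B
      ┃░░▓▓▓░░░▓▓▓░░░▓▓▓░░░    ┃ ┃1001│Dave Da
      ┃▓▓░░░▓▓▓░░░▓▓▓░░░▓▓▓    ┃ ┃1002│Bob Jon
      ┃▓▓░░░▓▓▓░░░▓▓▓░░░▓▓▓    ┃ ┃1003│Alice T
      ┃▓▓░░░▓▓▓░░░▓▓▓░░░▓▓▓    ┃ ┗━━━━━━━━━━━━
      ┃░░▓▓▓░░░▓▓▓░░░▓▓▓░░░    ┃              
      ┃░░▓▓▓░░░▓▓▓░░░▓▓▓░░░    ┃              
      ┃░░▓▓▓░░░▓▓▓░░░▓▓▓░░░    ┃              
      ┗━━━━━━━━━━━━━━━━━━━━━━━━┛              
                                              
                                              
                                              


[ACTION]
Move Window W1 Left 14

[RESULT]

       │                   ┃                  
       │                   ┃                  
       │                   ┃━━━┓              
       │                   ┃   ┃              
       │                   ┃───┨ ┏━━━━━━━━━━━━
       │                   ┃   ┃ ┃ DataTable  
       │                   ┃   ┃ ┠────────────
       │                   ┃   ┃ ┃ID  │Name   
━━━━━━━━━━━━━━━━━━━━━━━━━━━┛   ┃ ┃────┼───────
      ┃░░▓▓▓░░░▓▓▓░░░▓▓▓░░░    ┃ ┃1000│Alice B
      ┃░░▓▓▓░░░▓▓▓░░░▓▓▓░░░    ┃ ┃1001│Dave Da
      ┃▓▓░░░▓▓▓░░░▓▓▓░░░▓▓▓    ┃ ┃1002│Bob Jon
      ┃▓▓░░░▓▓▓░░░▓▓▓░░░▓▓▓    ┃ ┃1003│Alice T
      ┃▓▓░░░▓▓▓░░░▓▓▓░░░▓▓▓    ┃ ┗━━━━━━━━━━━━
      ┃░░▓▓▓░░░▓▓▓░░░▓▓▓░░░    ┃              
      ┃░░▓▓▓░░░▓▓▓░░░▓▓▓░░░    ┃              
      ┃░░▓▓▓░░░▓▓▓░░░▓▓▓░░░    ┃              
      ┗━━━━━━━━━━━━━━━━━━━━━━━━┛              
                                              
                                              
                                              


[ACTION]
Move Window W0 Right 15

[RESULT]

       │                   ┃                  
       │                   ┃                  
       │                   ┃━━━━━━━━━━━━━━━━━━
       │                   ┃Viewer            
       │                   ┃─────┏━━━━━━━━━━━━
       │                   ┃▓▓░░░┃ DataTable  
       │                   ┃▓▓░░░┠────────────
       │                   ┃▓▓░░░┃ID  │Name   
━━━━━━━━━━━━━━━━━━━━━━━━━━━┛░░▓▓▓┃────┼───────
                     ┃░░▓▓▓░░░▓▓▓┃1000│Alice B
                     ┃░░▓▓▓░░░▓▓▓┃1001│Dave Da
                     ┃▓▓░░░▓▓▓░░░┃1002│Bob Jon
                     ┃▓▓░░░▓▓▓░░░┃1003│Alice T
                     ┃▓▓░░░▓▓▓░░░┗━━━━━━━━━━━━
                     ┃░░▓▓▓░░░▓▓▓░░░▓▓▓░░░    
                     ┃░░▓▓▓░░░▓▓▓░░░▓▓▓░░░    
                     ┃░░▓▓▓░░░▓▓▓░░░▓▓▓░░░    
                     ┗━━━━━━━━━━━━━━━━━━━━━━━━
                                              
                                              
                                              


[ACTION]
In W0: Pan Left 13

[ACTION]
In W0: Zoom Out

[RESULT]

       │                   ┃                  
       │                   ┃                  
       │                   ┃━━━━━━━━━━━━━━━━━━
       │                   ┃Viewer            
       │                   ┃─────┏━━━━━━━━━━━━
       │                   ┃░░░▓▓┃ DataTable  
       │                   ┃░░░▓▓┠────────────
       │                   ┃░░░▓▓┃ID  │Name   
━━━━━━━━━━━━━━━━━━━━━━━━━━━┛▓▓▓░░┃────┼───────
                     ┃▓▓▓░░░▓▓▓░░┃1000│Alice B
                     ┃▓▓▓░░░▓▓▓░░┃1001│Dave Da
                     ┃░░░▓▓▓░░░▓▓┃1002│Bob Jon
                     ┃░░░▓▓▓░░░▓▓┃1003│Alice T
                     ┃░░░▓▓▓░░░▓▓┗━━━━━━━━━━━━
                     ┃▓▓▓░░░▓▓▓░░░▓▓▓░░░▓▓▓░░░
                     ┃▓▓▓░░░▓▓▓░░░▓▓▓░░░▓▓▓░░░
                     ┃▓▓▓░░░▓▓▓░░░▓▓▓░░░▓▓▓░░░
                     ┗━━━━━━━━━━━━━━━━━━━━━━━━
                                              
                                              
                                              


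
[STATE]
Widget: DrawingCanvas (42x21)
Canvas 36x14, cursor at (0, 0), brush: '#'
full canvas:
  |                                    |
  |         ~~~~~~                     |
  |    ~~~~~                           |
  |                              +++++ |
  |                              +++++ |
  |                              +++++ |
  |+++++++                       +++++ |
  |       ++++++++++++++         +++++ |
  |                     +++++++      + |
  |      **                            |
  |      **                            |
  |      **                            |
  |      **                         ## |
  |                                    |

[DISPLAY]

+                                         
         ~~~~~~                           
    ~~~~~                                 
                              +++++       
                              +++++       
                              +++++       
+++++++                       +++++       
       ++++++++++++++         +++++       
                     +++++++      +       
      **                                  
      **                                  
      **                                  
      **                         ##       
                                          
                                          
                                          
                                          
                                          
                                          
                                          
                                          


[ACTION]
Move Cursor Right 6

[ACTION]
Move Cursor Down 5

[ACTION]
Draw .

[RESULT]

                                          
         ~~~~~~                           
    ~~~~~                                 
                              +++++       
                              +++++       
      .                       +++++       
+++++++                       +++++       
       ++++++++++++++         +++++       
                     +++++++      +       
      **                                  
      **                                  
      **                                  
      **                         ##       
                                          
                                          
                                          
                                          
                                          
                                          
                                          
                                          


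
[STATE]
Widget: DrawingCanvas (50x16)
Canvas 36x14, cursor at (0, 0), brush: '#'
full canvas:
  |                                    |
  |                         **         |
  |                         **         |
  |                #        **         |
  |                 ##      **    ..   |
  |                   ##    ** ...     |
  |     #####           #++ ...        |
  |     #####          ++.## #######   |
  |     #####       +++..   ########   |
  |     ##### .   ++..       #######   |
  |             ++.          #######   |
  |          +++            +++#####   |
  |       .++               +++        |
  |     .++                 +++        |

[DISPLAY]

+                                                 
                         **                       
                         **                       
                #        **                       
                 ##      **    ..                 
                   ##    ** ...                   
     #####           #++ ...                      
     #####          ++.## #######                 
     #####       +++..   ########                 
     ##### .   ++..       #######                 
             ++.          #######                 
          +++            +++#####                 
       .++               +++                      
     .++                 +++                      
                                                  
                                                  


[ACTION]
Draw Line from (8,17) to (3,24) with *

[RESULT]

+                                                 
                         **                       
                         **                       
                #       ***                       
                 ##   ** **    ..                 
                   ##*   ** ...                   
     #####          *#++ ...                      
     #####        **++.## #######                 
     #####       *++..   ########                 
     ##### .   ++..       #######                 
             ++.          #######                 
          +++            +++#####                 
       .++               +++                      
     .++                 +++                      
                                                  
                                                  


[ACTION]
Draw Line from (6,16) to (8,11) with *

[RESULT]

+                                                 
                         **                       
                         **                       
                #       ***                       
                 ##   ** **    ..                 
                   ##*   ** ...                   
     #####     **   *#++ ...                      
     #####   **   **++.## #######                 
     ##### **    *++..   ########                 
     ##### .   ++..       #######                 
             ++.          #######                 
          +++            +++#####                 
       .++               +++                      
     .++                 +++                      
                                                  
                                                  
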